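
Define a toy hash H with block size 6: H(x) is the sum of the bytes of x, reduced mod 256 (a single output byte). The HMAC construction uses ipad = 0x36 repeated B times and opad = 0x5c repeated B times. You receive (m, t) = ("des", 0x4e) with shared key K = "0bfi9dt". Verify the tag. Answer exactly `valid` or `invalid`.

invalid

Key "0bfi9dt" = 30 62 66 69 39 64 74 is 7 bytes > B = 6, so hash it first: H(key) = 72, then zero-pad to 6 bytes: K' = 72 00 00 00 00 00.
K' ⊕ ipad = 44 36 36 36 36 36; K' ⊕ opad = 2e 5c 5c 5c 5c 5c.
Inner hash: sum = 68+54+54+54+54+54+100+101+115 = 654; mod 256 = 142 → 8e.
Outer hash (recomputed tag): sum = 46+92+92+92+92+92+142 = 648; mod 256 = 136 → 88.
Recomputed tag = 88; claimed = 4e → mismatch.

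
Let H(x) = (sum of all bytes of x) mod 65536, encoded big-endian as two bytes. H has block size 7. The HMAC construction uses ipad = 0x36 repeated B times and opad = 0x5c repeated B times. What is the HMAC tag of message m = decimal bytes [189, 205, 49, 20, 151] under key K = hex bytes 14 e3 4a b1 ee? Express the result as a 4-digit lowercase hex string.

041d

Key hex bytes 14 e3 4a b1 ee is 5 bytes ≤ B = 7; zero-pad to 7 bytes: K' = 14 e3 4a b1 ee 00 00.
K' ⊕ ipad = 22 d5 7c 87 d8 36 36.  K' ⊕ opad = 48 bf 16 ed b2 5c 5c.
Inner input = (K'⊕ipad) ∥ m = 22 d5 7c 87 d8 36 36 ∥ bd cd 31 14 97.
Inner hash: sum = 34+213+124+135+216+54+54+189+205+49+20+151 = 1444 → 05 a4.
Outer input = (K'⊕opad) ∥ inner = 48 bf 16 ed b2 5c 5c ∥ 05 a4.
Outer hash (tag): sum = 72+191+22+237+178+92+92+5+164 = 1053 → 04 1d.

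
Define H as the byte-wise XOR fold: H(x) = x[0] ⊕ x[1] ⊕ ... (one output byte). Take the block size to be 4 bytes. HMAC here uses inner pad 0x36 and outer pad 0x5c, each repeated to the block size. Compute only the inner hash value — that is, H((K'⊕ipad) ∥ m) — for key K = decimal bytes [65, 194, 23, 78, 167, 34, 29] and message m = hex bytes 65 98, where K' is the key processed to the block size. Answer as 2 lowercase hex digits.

Key decimal bytes [65, 194, 23, 78, 167, 34, 29] = 41 c2 17 4e a7 22 1d is 7 bytes > B = 4, so hash it first: H(key) = 42, then zero-pad to 4 bytes: K' = 42 00 00 00.
K' ⊕ ipad = 74 36 36 36.
Inner input = 74 36 36 36 ∥ 65 98.
Inner hash: XOR 74⊕36⊕36⊕36⊕65⊕98 = bf.

bf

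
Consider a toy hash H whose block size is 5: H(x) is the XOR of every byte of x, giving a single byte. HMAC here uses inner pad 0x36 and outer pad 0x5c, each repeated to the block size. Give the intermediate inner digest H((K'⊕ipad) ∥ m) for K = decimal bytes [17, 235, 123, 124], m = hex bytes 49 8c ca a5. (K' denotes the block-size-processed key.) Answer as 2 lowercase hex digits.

61

Key decimal bytes [17, 235, 123, 124] = 11 eb 7b 7c is 4 bytes ≤ B = 5; zero-pad to 5 bytes: K' = 11 eb 7b 7c 00.
K' ⊕ ipad = 27 dd 4d 4a 36.
Inner input = 27 dd 4d 4a 36 ∥ 49 8c ca a5.
Inner hash: XOR 27⊕dd⊕4d⊕4a⊕36⊕49⊕8c⊕ca⊕a5 = 61.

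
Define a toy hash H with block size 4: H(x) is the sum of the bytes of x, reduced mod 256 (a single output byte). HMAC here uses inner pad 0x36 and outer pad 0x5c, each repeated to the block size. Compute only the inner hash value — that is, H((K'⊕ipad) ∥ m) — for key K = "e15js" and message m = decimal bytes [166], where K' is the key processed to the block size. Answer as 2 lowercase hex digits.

Key "e15js" = 65 31 35 6a 73 is 5 bytes > B = 4, so hash it first: H(key) = a8, then zero-pad to 4 bytes: K' = a8 00 00 00.
K' ⊕ ipad = 9e 36 36 36.
Inner input = 9e 36 36 36 ∥ a6.
Inner hash: sum = 158+54+54+54+166 = 486; mod 256 = 230 → e6.

e6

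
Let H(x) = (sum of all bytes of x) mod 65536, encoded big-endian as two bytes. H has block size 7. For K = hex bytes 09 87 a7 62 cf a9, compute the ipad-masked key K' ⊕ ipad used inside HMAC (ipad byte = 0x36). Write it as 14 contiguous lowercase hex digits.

Key hex bytes 09 87 a7 62 cf a9 is 6 bytes ≤ B = 7; zero-pad to 7 bytes: K' = 09 87 a7 62 cf a9 00.
XOR each byte with 0x36: 09⊕36=3f, 87⊕36=b1, a7⊕36=91, 62⊕36=54, cf⊕36=f9, a9⊕36=9f, 00⊕36=36.

3fb19154f99f36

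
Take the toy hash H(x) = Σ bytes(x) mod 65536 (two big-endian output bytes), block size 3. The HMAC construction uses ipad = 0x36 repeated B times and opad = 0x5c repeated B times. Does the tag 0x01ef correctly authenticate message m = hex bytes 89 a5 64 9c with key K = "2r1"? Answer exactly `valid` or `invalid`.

Key "2r1" = 32 72 31 is exactly B = 3 bytes: K' = 32 72 31.
K' ⊕ ipad = 04 44 07; K' ⊕ opad = 6e 2e 6d.
Inner hash: sum = 4+68+7+137+165+100+156 = 637 → 02 7d.
Outer hash (recomputed tag): sum = 110+46+109+2+125 = 392 → 01 88.
Recomputed tag = 0188; claimed = 01ef → mismatch.

invalid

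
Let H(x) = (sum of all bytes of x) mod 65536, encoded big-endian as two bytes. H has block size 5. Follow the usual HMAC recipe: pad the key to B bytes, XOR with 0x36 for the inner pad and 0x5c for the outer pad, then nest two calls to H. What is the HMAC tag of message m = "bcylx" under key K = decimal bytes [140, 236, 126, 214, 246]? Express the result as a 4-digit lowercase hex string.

Key decimal bytes [140, 236, 126, 214, 246] = 8c ec 7e d6 f6 is exactly B = 5 bytes: K' = 8c ec 7e d6 f6.
K' ⊕ ipad = ba da 48 e0 c0.  K' ⊕ opad = d0 b0 22 8a aa.
Inner input = (K'⊕ipad) ∥ m = ba da 48 e0 c0 ∥ 62 63 79 6c 78.
Inner hash: sum = 186+218+72+224+192+98+99+121+108+120 = 1438 → 05 9e.
Outer input = (K'⊕opad) ∥ inner = d0 b0 22 8a aa ∥ 05 9e.
Outer hash (tag): sum = 208+176+34+138+170+5+158 = 889 → 03 79.

0379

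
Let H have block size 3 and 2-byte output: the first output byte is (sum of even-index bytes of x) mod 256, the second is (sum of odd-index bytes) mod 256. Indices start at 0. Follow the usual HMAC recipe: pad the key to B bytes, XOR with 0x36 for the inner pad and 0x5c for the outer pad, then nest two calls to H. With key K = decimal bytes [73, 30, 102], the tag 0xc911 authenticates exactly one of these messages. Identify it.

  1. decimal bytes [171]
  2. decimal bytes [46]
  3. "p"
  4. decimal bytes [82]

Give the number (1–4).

Key decimal bytes [73, 30, 102] = 49 1e 66 is exactly B = 3 bytes: K' = 49 1e 66.
K' ⊕ ipad = 7f 28 50; K' ⊕ opad = 15 42 3a.
m1: inner = H(7f 28 50 ab) = cf d3; tag = H(15 42 3a cf d3) = 2211
m2: inner = H(7f 28 50 2e) = cf 56; tag = H(15 42 3a cf 56) = a511
m3: inner = H(7f 28 50 70) = cf 98; tag = H(15 42 3a cf 98) = e711
m4: inner = H(7f 28 50 52) = cf 7a; tag = H(15 42 3a cf 7a) = c911 ← matches

4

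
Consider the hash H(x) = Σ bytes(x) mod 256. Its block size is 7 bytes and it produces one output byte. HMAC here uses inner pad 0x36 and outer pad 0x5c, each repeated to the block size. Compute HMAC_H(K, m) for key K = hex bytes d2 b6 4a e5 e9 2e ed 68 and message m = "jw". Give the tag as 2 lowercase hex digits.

Key hex bytes d2 b6 4a e5 e9 2e ed 68 is 8 bytes > B = 7, so hash it first: H(key) = 23, then zero-pad to 7 bytes: K' = 23 00 00 00 00 00 00.
K' ⊕ ipad = 15 36 36 36 36 36 36.  K' ⊕ opad = 7f 5c 5c 5c 5c 5c 5c.
Inner input = (K'⊕ipad) ∥ m = 15 36 36 36 36 36 36 ∥ 6a 77.
Inner hash: sum = 21+54+54+54+54+54+54+106+119 = 570; mod 256 = 58 → 3a.
Outer input = (K'⊕opad) ∥ inner = 7f 5c 5c 5c 5c 5c 5c ∥ 3a.
Outer hash (tag): sum = 127+92+92+92+92+92+92+58 = 737; mod 256 = 225 → e1.

e1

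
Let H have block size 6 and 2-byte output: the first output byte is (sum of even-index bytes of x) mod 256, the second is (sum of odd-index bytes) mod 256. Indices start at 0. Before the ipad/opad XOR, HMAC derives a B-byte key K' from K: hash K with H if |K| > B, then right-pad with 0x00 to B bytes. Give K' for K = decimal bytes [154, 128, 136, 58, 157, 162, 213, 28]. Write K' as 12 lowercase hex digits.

947800000000

|K| = 8 > B = 6, so first hash the key.
H(K): even-index sum = 660 mod 256 = 148; odd-index sum = 376 mod 256 = 120 → 94 78.
Zero-pad H(K) = 94 78 to 6 bytes: K' = 94 78 00 00 00 00.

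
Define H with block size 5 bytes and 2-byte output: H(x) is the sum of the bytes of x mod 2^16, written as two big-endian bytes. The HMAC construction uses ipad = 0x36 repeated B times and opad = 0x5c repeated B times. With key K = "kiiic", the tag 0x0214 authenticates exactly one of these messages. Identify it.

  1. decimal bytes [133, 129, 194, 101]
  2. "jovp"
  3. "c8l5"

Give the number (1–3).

Key "kiiic" = 6b 69 69 69 63 is exactly B = 5 bytes: K' = 6b 69 69 69 63.
K' ⊕ ipad = 5d 5f 5f 5f 55; K' ⊕ opad = 37 35 35 35 3f.
m1: inner = H(5d 5f 5f 5f 55 85 81 c2 65) = 03 fc; tag = H(37 35 35 35 3f 03 fc) = 0214 ← matches
m2: inner = H(5d 5f 5f 5f 55 6a 6f 76 70) = 03 8e; tag = H(37 35 35 35 3f 03 8e) = 01a6
m3: inner = H(5d 5f 5f 5f 55 63 38 6c 35) = 03 0b; tag = H(37 35 35 35 3f 03 0b) = 0123

1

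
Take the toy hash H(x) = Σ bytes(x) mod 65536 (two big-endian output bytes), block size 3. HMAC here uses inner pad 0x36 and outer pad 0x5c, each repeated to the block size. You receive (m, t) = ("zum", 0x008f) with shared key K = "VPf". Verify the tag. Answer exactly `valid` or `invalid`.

Key "VPf" = 56 50 66 is exactly B = 3 bytes: K' = 56 50 66.
K' ⊕ ipad = 60 66 50; K' ⊕ opad = 0a 0c 3a.
Inner hash: sum = 96+102+80+122+117+109 = 626 → 02 72.
Outer hash (recomputed tag): sum = 10+12+58+2+114 = 196 → 00 c4.
Recomputed tag = 00c4; claimed = 008f → mismatch.

invalid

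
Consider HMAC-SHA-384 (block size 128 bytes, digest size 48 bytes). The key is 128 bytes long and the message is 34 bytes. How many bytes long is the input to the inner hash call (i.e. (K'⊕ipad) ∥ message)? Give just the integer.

162

Key is 128 ≤ 128 bytes, zero-padded: |K'| = 128.
Inner input = (K'⊕ipad) ∥ m → 128 + 34 = 162 bytes.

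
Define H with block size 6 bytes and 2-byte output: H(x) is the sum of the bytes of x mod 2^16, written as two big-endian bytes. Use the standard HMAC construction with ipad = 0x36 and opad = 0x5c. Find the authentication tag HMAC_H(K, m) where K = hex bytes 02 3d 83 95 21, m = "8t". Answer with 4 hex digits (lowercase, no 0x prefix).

03d2

Key hex bytes 02 3d 83 95 21 is 5 bytes ≤ B = 6; zero-pad to 6 bytes: K' = 02 3d 83 95 21 00.
K' ⊕ ipad = 34 0b b5 a3 17 36.  K' ⊕ opad = 5e 61 df c9 7d 5c.
Inner input = (K'⊕ipad) ∥ m = 34 0b b5 a3 17 36 ∥ 38 74.
Inner hash: sum = 52+11+181+163+23+54+56+116 = 656 → 02 90.
Outer input = (K'⊕opad) ∥ inner = 5e 61 df c9 7d 5c ∥ 02 90.
Outer hash (tag): sum = 94+97+223+201+125+92+2+144 = 978 → 03 d2.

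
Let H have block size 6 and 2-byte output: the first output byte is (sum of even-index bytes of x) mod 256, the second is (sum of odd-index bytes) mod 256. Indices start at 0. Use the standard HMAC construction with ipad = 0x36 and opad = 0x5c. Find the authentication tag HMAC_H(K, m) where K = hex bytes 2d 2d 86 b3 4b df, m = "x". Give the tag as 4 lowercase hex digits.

Key hex bytes 2d 2d 86 b3 4b df is exactly B = 6 bytes: K' = 2d 2d 86 b3 4b df.
K' ⊕ ipad = 1b 1b b0 85 7d e9.  K' ⊕ opad = 71 71 da ef 17 83.
Inner input = (K'⊕ipad) ∥ m = 1b 1b b0 85 7d e9 ∥ 78.
Inner hash: even-index sum = 448 mod 256 = 192; odd-index sum = 393 mod 256 = 137 → c0 89.
Outer input = (K'⊕opad) ∥ inner = 71 71 da ef 17 83 ∥ c0 89.
Outer hash (tag): even-index sum = 546 mod 256 = 34; odd-index sum = 620 mod 256 = 108 → 22 6c.

226c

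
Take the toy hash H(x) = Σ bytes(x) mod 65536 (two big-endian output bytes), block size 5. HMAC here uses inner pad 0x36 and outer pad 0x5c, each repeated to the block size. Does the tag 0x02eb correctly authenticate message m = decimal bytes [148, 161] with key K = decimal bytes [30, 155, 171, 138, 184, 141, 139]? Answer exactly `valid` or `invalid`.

Key decimal bytes [30, 155, 171, 138, 184, 141, 139] = 1e 9b ab 8a b8 8d 8b is 7 bytes > B = 5, so hash it first: H(key) = 03 be, then zero-pad to 5 bytes: K' = 03 be 00 00 00.
K' ⊕ ipad = 35 88 36 36 36; K' ⊕ opad = 5f e2 5c 5c 5c.
Inner hash: sum = 53+136+54+54+54+148+161 = 660 → 02 94.
Outer hash (recomputed tag): sum = 95+226+92+92+92+2+148 = 747 → 02 eb.
Recomputed tag = 02eb; claimed = 02eb → match.

valid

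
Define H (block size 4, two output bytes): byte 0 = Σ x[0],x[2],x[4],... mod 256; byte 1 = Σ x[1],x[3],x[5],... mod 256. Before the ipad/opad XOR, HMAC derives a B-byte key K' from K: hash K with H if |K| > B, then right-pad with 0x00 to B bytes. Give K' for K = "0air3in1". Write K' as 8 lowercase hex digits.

|K| = 8 > B = 4, so first hash the key.
H(K): even-index sum = 314 mod 256 = 58; odd-index sum = 365 mod 256 = 109 → 3a 6d.
Zero-pad H(K) = 3a 6d to 4 bytes: K' = 3a 6d 00 00.

3a6d0000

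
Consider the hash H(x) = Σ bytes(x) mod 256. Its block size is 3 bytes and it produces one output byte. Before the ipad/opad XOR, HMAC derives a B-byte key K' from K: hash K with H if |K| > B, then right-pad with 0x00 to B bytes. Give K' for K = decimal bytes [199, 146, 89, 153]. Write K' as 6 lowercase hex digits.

4b0000

|K| = 4 > B = 3, so first hash the key.
H(K): sum = 199+146+89+153 = 587; mod 256 = 75 → 4b.
Zero-pad H(K) = 4b to 3 bytes: K' = 4b 00 00.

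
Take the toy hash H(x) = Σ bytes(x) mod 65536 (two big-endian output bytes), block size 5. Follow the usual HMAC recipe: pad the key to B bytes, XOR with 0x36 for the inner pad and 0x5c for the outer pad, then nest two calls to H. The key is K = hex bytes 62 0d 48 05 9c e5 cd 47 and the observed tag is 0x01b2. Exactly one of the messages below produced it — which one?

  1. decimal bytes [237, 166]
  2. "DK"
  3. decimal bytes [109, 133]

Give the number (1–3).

3

Key hex bytes 62 0d 48 05 9c e5 cd 47 is 8 bytes > B = 5, so hash it first: H(key) = 03 51, then zero-pad to 5 bytes: K' = 03 51 00 00 00.
K' ⊕ ipad = 35 67 36 36 36; K' ⊕ opad = 5f 0d 5c 5c 5c.
m1: inner = H(35 67 36 36 36 ed a6) = 02 d1; tag = H(5f 0d 5c 5c 5c 02 d1) = 0253
m2: inner = H(35 67 36 36 36 44 4b) = 01 cd; tag = H(5f 0d 5c 5c 5c 01 cd) = 024e
m3: inner = H(35 67 36 36 36 6d 85) = 02 30; tag = H(5f 0d 5c 5c 5c 02 30) = 01b2 ← matches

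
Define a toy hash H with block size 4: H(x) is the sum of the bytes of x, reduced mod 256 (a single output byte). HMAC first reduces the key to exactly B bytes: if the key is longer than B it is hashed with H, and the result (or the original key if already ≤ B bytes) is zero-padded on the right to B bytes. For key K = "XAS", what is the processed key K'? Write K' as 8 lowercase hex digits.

58415300

Key "XAS" = 58 41 53 is 3 bytes ≤ B = 4; zero-pad to 4 bytes: K' = 58 41 53 00.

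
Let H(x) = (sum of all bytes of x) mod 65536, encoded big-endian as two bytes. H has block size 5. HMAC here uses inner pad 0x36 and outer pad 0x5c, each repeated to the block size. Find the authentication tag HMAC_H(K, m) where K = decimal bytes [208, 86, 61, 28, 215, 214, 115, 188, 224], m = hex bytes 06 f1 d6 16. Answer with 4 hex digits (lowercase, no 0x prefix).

029b

Key decimal bytes [208, 86, 61, 28, 215, 214, 115, 188, 224] = d0 56 3d 1c d7 d6 73 bc e0 is 9 bytes > B = 5, so hash it first: H(key) = 05 3b, then zero-pad to 5 bytes: K' = 05 3b 00 00 00.
K' ⊕ ipad = 33 0d 36 36 36.  K' ⊕ opad = 59 67 5c 5c 5c.
Inner input = (K'⊕ipad) ∥ m = 33 0d 36 36 36 ∥ 06 f1 d6 16.
Inner hash: sum = 51+13+54+54+54+6+241+214+22 = 709 → 02 c5.
Outer input = (K'⊕opad) ∥ inner = 59 67 5c 5c 5c ∥ 02 c5.
Outer hash (tag): sum = 89+103+92+92+92+2+197 = 667 → 02 9b.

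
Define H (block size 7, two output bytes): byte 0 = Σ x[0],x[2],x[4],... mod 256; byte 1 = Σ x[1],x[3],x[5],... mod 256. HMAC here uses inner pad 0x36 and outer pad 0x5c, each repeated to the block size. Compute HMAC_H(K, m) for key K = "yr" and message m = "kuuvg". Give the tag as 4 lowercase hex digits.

30c2

Key "yr" = 79 72 is 2 bytes ≤ B = 7; zero-pad to 7 bytes: K' = 79 72 00 00 00 00 00.
K' ⊕ ipad = 4f 44 36 36 36 36 36.  K' ⊕ opad = 25 2e 5c 5c 5c 5c 5c.
Inner input = (K'⊕ipad) ∥ m = 4f 44 36 36 36 36 36 ∥ 6b 75 75 76 67.
Inner hash: even-index sum = 476 mod 256 = 220; odd-index sum = 503 mod 256 = 247 → dc f7.
Outer input = (K'⊕opad) ∥ inner = 25 2e 5c 5c 5c 5c 5c ∥ dc f7.
Outer hash (tag): even-index sum = 560 mod 256 = 48; odd-index sum = 450 mod 256 = 194 → 30 c2.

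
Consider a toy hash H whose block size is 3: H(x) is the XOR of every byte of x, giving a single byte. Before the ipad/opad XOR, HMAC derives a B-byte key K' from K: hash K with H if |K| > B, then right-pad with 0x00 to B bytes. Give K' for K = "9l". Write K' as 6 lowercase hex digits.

Key "9l" = 39 6c is 2 bytes ≤ B = 3; zero-pad to 3 bytes: K' = 39 6c 00.

396c00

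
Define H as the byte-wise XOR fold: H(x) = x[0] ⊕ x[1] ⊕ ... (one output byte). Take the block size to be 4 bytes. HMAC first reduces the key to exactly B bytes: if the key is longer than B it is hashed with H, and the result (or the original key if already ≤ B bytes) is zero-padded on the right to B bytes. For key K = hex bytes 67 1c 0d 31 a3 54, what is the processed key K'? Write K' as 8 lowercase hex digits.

|K| = 6 > B = 4, so first hash the key.
H(K): XOR 67⊕1c⊕0d⊕31⊕a3⊕54 = b0.
Zero-pad H(K) = b0 to 4 bytes: K' = b0 00 00 00.

b0000000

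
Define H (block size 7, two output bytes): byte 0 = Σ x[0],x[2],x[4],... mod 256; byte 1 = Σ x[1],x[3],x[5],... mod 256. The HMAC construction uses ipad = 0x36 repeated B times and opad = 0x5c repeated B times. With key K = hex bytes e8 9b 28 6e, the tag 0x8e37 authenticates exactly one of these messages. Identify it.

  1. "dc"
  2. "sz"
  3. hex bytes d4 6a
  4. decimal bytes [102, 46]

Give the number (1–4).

2

Key hex bytes e8 9b 28 6e is 4 bytes ≤ B = 7; zero-pad to 7 bytes: K' = e8 9b 28 6e 00 00 00.
K' ⊕ ipad = de ad 1e 58 36 36 36; K' ⊕ opad = b4 c7 74 32 5c 5c 5c.
m1: inner = H(de ad 1e 58 36 36 36 64 63) = cb 9f; tag = H(b4 c7 74 32 5c 5c 5c cb 9f) = 7f20
m2: inner = H(de ad 1e 58 36 36 36 73 7a) = e2 ae; tag = H(b4 c7 74 32 5c 5c 5c e2 ae) = 8e37 ← matches
m3: inner = H(de ad 1e 58 36 36 36 d4 6a) = d2 0f; tag = H(b4 c7 74 32 5c 5c 5c d2 0f) = ef27
m4: inner = H(de ad 1e 58 36 36 36 66 2e) = 96 a1; tag = H(b4 c7 74 32 5c 5c 5c 96 a1) = 81eb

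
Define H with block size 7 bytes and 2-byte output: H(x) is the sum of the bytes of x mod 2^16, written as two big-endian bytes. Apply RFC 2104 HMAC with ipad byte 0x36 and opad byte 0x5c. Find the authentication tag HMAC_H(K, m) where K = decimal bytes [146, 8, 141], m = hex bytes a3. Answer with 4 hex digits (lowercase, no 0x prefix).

Key decimal bytes [146, 8, 141] = 92 08 8d is 3 bytes ≤ B = 7; zero-pad to 7 bytes: K' = 92 08 8d 00 00 00 00.
K' ⊕ ipad = a4 3e bb 36 36 36 36.  K' ⊕ opad = ce 54 d1 5c 5c 5c 5c.
Inner input = (K'⊕ipad) ∥ m = a4 3e bb 36 36 36 36 ∥ a3.
Inner hash: sum = 164+62+187+54+54+54+54+163 = 792 → 03 18.
Outer input = (K'⊕opad) ∥ inner = ce 54 d1 5c 5c 5c 5c ∥ 03 18.
Outer hash (tag): sum = 206+84+209+92+92+92+92+3+24 = 894 → 03 7e.

037e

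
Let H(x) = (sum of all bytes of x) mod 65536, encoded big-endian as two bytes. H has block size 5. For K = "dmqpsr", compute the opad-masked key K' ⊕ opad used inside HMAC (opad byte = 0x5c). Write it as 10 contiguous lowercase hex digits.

5ecb5c5c5c

Key "dmqpsr" = 64 6d 71 70 73 72 is 6 bytes > B = 5, so hash it first: H(key) = 02 97, then zero-pad to 5 bytes: K' = 02 97 00 00 00.
XOR each byte with 0x5c: 02⊕5c=5e, 97⊕5c=cb, 00⊕5c=5c, 00⊕5c=5c, 00⊕5c=5c.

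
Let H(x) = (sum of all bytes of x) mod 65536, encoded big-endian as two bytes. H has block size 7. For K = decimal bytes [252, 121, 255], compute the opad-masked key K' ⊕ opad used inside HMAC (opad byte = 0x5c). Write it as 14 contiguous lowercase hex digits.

Key decimal bytes [252, 121, 255] = fc 79 ff is 3 bytes ≤ B = 7; zero-pad to 7 bytes: K' = fc 79 ff 00 00 00 00.
XOR each byte with 0x5c: fc⊕5c=a0, 79⊕5c=25, ff⊕5c=a3, 00⊕5c=5c, 00⊕5c=5c, 00⊕5c=5c, 00⊕5c=5c.

a025a35c5c5c5c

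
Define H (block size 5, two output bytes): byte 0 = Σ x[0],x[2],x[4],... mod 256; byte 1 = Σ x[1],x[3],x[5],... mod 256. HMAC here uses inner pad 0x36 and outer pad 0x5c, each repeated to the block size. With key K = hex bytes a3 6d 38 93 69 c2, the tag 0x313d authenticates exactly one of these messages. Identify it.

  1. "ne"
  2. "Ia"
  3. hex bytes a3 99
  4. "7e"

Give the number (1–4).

Key hex bytes a3 6d 38 93 69 c2 is 6 bytes > B = 5, so hash it first: H(key) = 44 c2, then zero-pad to 5 bytes: K' = 44 c2 00 00 00.
K' ⊕ ipad = 72 f4 36 36 36; K' ⊕ opad = 18 9e 5c 5c 5c.
m1: inner = H(72 f4 36 36 36 6e 65) = 43 98; tag = H(18 9e 5c 5c 5c 43 98) = 683d
m2: inner = H(72 f4 36 36 36 49 61) = 3f 73; tag = H(18 9e 5c 5c 5c 3f 73) = 4339
m3: inner = H(72 f4 36 36 36 a3 99) = 77 cd; tag = H(18 9e 5c 5c 5c 77 cd) = 9d71
m4: inner = H(72 f4 36 36 36 37 65) = 43 61; tag = H(18 9e 5c 5c 5c 43 61) = 313d ← matches

4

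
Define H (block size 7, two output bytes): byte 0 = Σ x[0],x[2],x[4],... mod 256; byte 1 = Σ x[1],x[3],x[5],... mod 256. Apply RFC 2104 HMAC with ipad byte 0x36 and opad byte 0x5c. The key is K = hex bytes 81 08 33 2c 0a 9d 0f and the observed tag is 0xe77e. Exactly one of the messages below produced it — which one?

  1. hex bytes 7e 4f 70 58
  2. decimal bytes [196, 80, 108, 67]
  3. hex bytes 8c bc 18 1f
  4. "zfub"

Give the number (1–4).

4

Key hex bytes 81 08 33 2c 0a 9d 0f is exactly B = 7 bytes: K' = 81 08 33 2c 0a 9d 0f.
K' ⊕ ipad = b7 3e 05 1a 3c ab 39; K' ⊕ opad = dd 54 6f 70 56 c1 53.
m1: inner = H(b7 3e 05 1a 3c ab 39 7e 4f 70 58) = d8 f1; tag = H(dd 54 6f 70 56 c1 53 d8 f1) = e65d
m2: inner = H(b7 3e 05 1a 3c ab 39 c4 50 6c 43) = c4 33; tag = H(dd 54 6f 70 56 c1 53 c4 33) = 2849
m3: inner = H(b7 3e 05 1a 3c ab 39 8c bc 18 1f) = 0c a7; tag = H(dd 54 6f 70 56 c1 53 0c a7) = 9c91
m4: inner = H(b7 3e 05 1a 3c ab 39 7a 66 75 62) = f9 f2; tag = H(dd 54 6f 70 56 c1 53 f9 f2) = e77e ← matches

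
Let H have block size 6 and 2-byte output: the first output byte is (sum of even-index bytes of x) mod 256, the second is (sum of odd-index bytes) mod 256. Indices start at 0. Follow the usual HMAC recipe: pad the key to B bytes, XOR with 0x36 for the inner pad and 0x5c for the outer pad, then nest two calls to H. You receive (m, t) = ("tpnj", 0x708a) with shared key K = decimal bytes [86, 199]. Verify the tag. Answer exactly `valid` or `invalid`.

Key decimal bytes [86, 199] = 56 c7 is 2 bytes ≤ B = 6; zero-pad to 6 bytes: K' = 56 c7 00 00 00 00.
K' ⊕ ipad = 60 f1 36 36 36 36; K' ⊕ opad = 0a 9b 5c 5c 5c 5c.
Inner hash: even-index sum = 430 mod 256 = 174; odd-index sum = 567 mod 256 = 55 → ae 37.
Outer hash (recomputed tag): even-index sum = 368 mod 256 = 112; odd-index sum = 394 mod 256 = 138 → 70 8a.
Recomputed tag = 708a; claimed = 708a → match.

valid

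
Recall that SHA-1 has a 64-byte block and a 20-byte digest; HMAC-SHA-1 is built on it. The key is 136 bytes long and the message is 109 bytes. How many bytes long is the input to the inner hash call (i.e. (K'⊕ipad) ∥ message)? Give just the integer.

Key is 136 > 64 bytes, so it is hashed to 20 bytes then zero-padded to 64: |K'| = 64.
Inner input = (K'⊕ipad) ∥ m → 64 + 109 = 173 bytes.

173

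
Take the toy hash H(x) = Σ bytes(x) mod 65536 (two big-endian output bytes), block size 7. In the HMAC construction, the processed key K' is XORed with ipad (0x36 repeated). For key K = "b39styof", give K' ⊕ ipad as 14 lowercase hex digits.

Key "b39styof" = 62 33 39 73 74 79 6f 66 is 8 bytes > B = 7, so hash it first: H(key) = 03 03, then zero-pad to 7 bytes: K' = 03 03 00 00 00 00 00.
XOR each byte with 0x36: 03⊕36=35, 03⊕36=35, 00⊕36=36, 00⊕36=36, 00⊕36=36, 00⊕36=36, 00⊕36=36.

35353636363636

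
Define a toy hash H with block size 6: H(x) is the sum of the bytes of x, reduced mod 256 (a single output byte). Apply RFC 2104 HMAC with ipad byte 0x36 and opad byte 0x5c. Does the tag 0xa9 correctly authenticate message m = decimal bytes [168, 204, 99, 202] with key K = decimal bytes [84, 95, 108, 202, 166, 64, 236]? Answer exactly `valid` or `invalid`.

Key decimal bytes [84, 95, 108, 202, 166, 64, 236] = 54 5f 6c ca a6 40 ec is 7 bytes > B = 6, so hash it first: H(key) = bb, then zero-pad to 6 bytes: K' = bb 00 00 00 00 00.
K' ⊕ ipad = 8d 36 36 36 36 36; K' ⊕ opad = e7 5c 5c 5c 5c 5c.
Inner hash: sum = 141+54+54+54+54+54+168+204+99+202 = 1084; mod 256 = 60 → 3c.
Outer hash (recomputed tag): sum = 231+92+92+92+92+92+60 = 751; mod 256 = 239 → ef.
Recomputed tag = ef; claimed = a9 → mismatch.

invalid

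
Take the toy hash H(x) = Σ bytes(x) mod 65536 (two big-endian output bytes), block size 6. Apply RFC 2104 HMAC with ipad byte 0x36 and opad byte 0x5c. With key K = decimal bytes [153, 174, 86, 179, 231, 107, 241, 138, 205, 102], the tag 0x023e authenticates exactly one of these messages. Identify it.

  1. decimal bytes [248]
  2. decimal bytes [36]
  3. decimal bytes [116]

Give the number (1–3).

1

Key decimal bytes [153, 174, 86, 179, 231, 107, 241, 138, 205, 102] = 99 ae 56 b3 e7 6b f1 8a cd 66 is 10 bytes > B = 6, so hash it first: H(key) = 06 50, then zero-pad to 6 bytes: K' = 06 50 00 00 00 00.
K' ⊕ ipad = 30 66 36 36 36 36; K' ⊕ opad = 5a 0c 5c 5c 5c 5c.
m1: inner = H(30 66 36 36 36 36 f8) = 02 66; tag = H(5a 0c 5c 5c 5c 5c 02 66) = 023e ← matches
m2: inner = H(30 66 36 36 36 36 24) = 01 92; tag = H(5a 0c 5c 5c 5c 5c 01 92) = 0269
m3: inner = H(30 66 36 36 36 36 74) = 01 e2; tag = H(5a 0c 5c 5c 5c 5c 01 e2) = 02b9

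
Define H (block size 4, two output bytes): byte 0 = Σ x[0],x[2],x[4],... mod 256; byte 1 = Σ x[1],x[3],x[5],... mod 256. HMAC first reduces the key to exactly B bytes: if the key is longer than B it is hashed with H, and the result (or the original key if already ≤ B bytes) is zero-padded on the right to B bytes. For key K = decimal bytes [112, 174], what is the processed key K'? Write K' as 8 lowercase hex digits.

70ae0000

Key decimal bytes [112, 174] = 70 ae is 2 bytes ≤ B = 4; zero-pad to 4 bytes: K' = 70 ae 00 00.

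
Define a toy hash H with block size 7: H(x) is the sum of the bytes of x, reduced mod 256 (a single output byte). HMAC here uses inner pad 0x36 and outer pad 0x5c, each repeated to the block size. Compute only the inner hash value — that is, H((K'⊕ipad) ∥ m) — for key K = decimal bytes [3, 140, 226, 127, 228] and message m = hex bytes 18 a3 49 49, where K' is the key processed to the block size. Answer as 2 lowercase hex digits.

Key decimal bytes [3, 140, 226, 127, 228] = 03 8c e2 7f e4 is 5 bytes ≤ B = 7; zero-pad to 7 bytes: K' = 03 8c e2 7f e4 00 00.
K' ⊕ ipad = 35 ba d4 49 d2 36 36.
Inner input = 35 ba d4 49 d2 36 36 ∥ 18 a3 49 49.
Inner hash: sum = 53+186+212+73+210+54+54+24+163+73+73 = 1175; mod 256 = 151 → 97.

97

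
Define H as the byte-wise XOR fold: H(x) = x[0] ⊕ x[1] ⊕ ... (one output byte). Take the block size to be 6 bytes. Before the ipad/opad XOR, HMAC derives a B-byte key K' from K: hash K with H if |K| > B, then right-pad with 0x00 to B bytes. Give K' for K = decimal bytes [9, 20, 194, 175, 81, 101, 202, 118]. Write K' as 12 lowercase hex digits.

|K| = 8 > B = 6, so first hash the key.
H(K): XOR 09⊕14⊕c2⊕af⊕51⊕65⊕ca⊕76 = f8.
Zero-pad H(K) = f8 to 6 bytes: K' = f8 00 00 00 00 00.

f80000000000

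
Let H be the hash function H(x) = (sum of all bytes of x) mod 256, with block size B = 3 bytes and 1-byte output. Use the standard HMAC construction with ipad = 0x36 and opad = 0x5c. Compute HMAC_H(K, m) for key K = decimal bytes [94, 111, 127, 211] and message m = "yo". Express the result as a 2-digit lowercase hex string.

78

Key decimal bytes [94, 111, 127, 211] = 5e 6f 7f d3 is 4 bytes > B = 3, so hash it first: H(key) = 1f, then zero-pad to 3 bytes: K' = 1f 00 00.
K' ⊕ ipad = 29 36 36.  K' ⊕ opad = 43 5c 5c.
Inner input = (K'⊕ipad) ∥ m = 29 36 36 ∥ 79 6f.
Inner hash: sum = 41+54+54+121+111 = 381; mod 256 = 125 → 7d.
Outer input = (K'⊕opad) ∥ inner = 43 5c 5c ∥ 7d.
Outer hash (tag): sum = 67+92+92+125 = 376; mod 256 = 120 → 78.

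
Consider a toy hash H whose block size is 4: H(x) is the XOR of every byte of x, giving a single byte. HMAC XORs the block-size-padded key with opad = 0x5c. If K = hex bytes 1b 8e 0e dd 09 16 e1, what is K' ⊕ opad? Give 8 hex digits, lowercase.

e45c5c5c

Key hex bytes 1b 8e 0e dd 09 16 e1 is 7 bytes > B = 4, so hash it first: H(key) = b8, then zero-pad to 4 bytes: K' = b8 00 00 00.
XOR each byte with 0x5c: b8⊕5c=e4, 00⊕5c=5c, 00⊕5c=5c, 00⊕5c=5c.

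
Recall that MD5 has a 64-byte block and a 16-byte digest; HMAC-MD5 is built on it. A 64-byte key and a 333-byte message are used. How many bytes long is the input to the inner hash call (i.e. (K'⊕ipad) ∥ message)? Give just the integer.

397

Key is 64 ≤ 64 bytes, zero-padded: |K'| = 64.
Inner input = (K'⊕ipad) ∥ m → 64 + 333 = 397 bytes.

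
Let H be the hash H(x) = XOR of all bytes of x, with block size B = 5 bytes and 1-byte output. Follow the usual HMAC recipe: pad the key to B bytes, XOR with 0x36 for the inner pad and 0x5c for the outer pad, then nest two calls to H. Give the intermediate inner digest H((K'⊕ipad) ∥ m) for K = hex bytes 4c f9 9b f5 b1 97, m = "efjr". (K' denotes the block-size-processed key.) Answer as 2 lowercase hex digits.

d0

Key hex bytes 4c f9 9b f5 b1 97 is 6 bytes > B = 5, so hash it first: H(key) = fd, then zero-pad to 5 bytes: K' = fd 00 00 00 00.
K' ⊕ ipad = cb 36 36 36 36.
Inner input = cb 36 36 36 36 ∥ 65 66 6a 72.
Inner hash: XOR cb⊕36⊕36⊕36⊕36⊕65⊕66⊕6a⊕72 = d0.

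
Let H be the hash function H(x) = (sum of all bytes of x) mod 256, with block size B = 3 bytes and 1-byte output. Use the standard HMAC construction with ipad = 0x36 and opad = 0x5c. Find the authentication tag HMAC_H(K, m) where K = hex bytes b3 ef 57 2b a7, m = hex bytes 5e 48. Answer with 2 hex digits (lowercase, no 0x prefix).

Key hex bytes b3 ef 57 2b a7 is 5 bytes > B = 3, so hash it first: H(key) = cb, then zero-pad to 3 bytes: K' = cb 00 00.
K' ⊕ ipad = fd 36 36.  K' ⊕ opad = 97 5c 5c.
Inner input = (K'⊕ipad) ∥ m = fd 36 36 ∥ 5e 48.
Inner hash: sum = 253+54+54+94+72 = 527; mod 256 = 15 → 0f.
Outer input = (K'⊕opad) ∥ inner = 97 5c 5c ∥ 0f.
Outer hash (tag): sum = 151+92+92+15 = 350; mod 256 = 94 → 5e.

5e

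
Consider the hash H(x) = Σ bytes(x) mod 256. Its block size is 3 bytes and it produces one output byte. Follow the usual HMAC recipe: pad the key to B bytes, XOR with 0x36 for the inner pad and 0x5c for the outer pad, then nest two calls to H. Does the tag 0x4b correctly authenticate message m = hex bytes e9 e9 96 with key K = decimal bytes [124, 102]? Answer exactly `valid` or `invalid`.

Key decimal bytes [124, 102] = 7c 66 is 2 bytes ≤ B = 3; zero-pad to 3 bytes: K' = 7c 66 00.
K' ⊕ ipad = 4a 50 36; K' ⊕ opad = 20 3a 5c.
Inner hash: sum = 74+80+54+233+233+150 = 824; mod 256 = 56 → 38.
Outer hash (recomputed tag): sum = 32+58+92+56 = 238 → ee.
Recomputed tag = ee; claimed = 4b → mismatch.

invalid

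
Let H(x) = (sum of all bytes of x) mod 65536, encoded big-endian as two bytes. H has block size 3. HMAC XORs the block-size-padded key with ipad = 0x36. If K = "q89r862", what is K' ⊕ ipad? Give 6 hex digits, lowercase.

37c236

Key "q89r862" = 71 38 39 72 38 36 32 is 7 bytes > B = 3, so hash it first: H(key) = 01 f4, then zero-pad to 3 bytes: K' = 01 f4 00.
XOR each byte with 0x36: 01⊕36=37, f4⊕36=c2, 00⊕36=36.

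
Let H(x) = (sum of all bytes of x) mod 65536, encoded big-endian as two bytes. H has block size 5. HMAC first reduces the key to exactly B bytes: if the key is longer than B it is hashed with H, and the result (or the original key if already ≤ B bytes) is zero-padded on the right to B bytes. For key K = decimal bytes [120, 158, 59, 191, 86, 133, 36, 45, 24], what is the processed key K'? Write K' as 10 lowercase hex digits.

0354000000

|K| = 9 > B = 5, so first hash the key.
H(K): sum = 120+158+59+191+86+133+36+45+24 = 852 → 03 54.
Zero-pad H(K) = 03 54 to 5 bytes: K' = 03 54 00 00 00.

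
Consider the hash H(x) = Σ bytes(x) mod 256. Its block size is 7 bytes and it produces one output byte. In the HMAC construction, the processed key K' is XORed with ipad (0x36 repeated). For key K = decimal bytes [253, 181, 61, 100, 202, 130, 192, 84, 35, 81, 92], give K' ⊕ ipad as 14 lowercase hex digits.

Key decimal bytes [253, 181, 61, 100, 202, 130, 192, 84, 35, 81, 92] = fd b5 3d 64 ca 82 c0 54 23 51 5c is 11 bytes > B = 7, so hash it first: H(key) = 83, then zero-pad to 7 bytes: K' = 83 00 00 00 00 00 00.
XOR each byte with 0x36: 83⊕36=b5, 00⊕36=36, 00⊕36=36, 00⊕36=36, 00⊕36=36, 00⊕36=36, 00⊕36=36.

b5363636363636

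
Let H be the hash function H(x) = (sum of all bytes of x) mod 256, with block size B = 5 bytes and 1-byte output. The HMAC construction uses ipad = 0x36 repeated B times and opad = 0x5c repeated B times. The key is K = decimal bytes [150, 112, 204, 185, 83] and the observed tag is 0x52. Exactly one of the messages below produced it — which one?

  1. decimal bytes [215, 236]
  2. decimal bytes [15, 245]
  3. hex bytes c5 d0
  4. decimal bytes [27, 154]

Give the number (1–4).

Key decimal bytes [150, 112, 204, 185, 83] = 96 70 cc b9 53 is exactly B = 5 bytes: K' = 96 70 cc b9 53.
K' ⊕ ipad = a0 46 fa 8f 65; K' ⊕ opad = ca 2c 90 e5 0f.
m1: inner = H(a0 46 fa 8f 65 d7 ec) = 97; tag = H(ca 2c 90 e5 0f 97) = 11
m2: inner = H(a0 46 fa 8f 65 0f f5) = d8; tag = H(ca 2c 90 e5 0f d8) = 52 ← matches
m3: inner = H(a0 46 fa 8f 65 c5 d0) = 69; tag = H(ca 2c 90 e5 0f 69) = e3
m4: inner = H(a0 46 fa 8f 65 1b 9a) = 89; tag = H(ca 2c 90 e5 0f 89) = 03

2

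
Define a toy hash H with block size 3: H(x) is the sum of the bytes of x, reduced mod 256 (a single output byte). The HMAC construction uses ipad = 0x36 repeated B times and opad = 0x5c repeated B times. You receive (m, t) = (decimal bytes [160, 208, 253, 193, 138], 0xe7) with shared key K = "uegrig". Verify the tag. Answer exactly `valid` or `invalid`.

Key "uegrig" = 75 65 67 72 69 67 is 6 bytes > B = 3, so hash it first: H(key) = 83, then zero-pad to 3 bytes: K' = 83 00 00.
K' ⊕ ipad = b5 36 36; K' ⊕ opad = df 5c 5c.
Inner hash: sum = 181+54+54+160+208+253+193+138 = 1241; mod 256 = 217 → d9.
Outer hash (recomputed tag): sum = 223+92+92+217 = 624; mod 256 = 112 → 70.
Recomputed tag = 70; claimed = e7 → mismatch.

invalid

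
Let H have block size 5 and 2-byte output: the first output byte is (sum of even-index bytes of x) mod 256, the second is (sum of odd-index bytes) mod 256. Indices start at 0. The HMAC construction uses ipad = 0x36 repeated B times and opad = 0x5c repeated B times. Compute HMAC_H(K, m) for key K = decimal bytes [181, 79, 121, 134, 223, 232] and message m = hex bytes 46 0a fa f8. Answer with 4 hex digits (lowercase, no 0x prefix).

0ae6

Key decimal bytes [181, 79, 121, 134, 223, 232] = b5 4f 79 86 df e8 is 6 bytes > B = 5, so hash it first: H(key) = 0d bd, then zero-pad to 5 bytes: K' = 0d bd 00 00 00.
K' ⊕ ipad = 3b 8b 36 36 36.  K' ⊕ opad = 51 e1 5c 5c 5c.
Inner input = (K'⊕ipad) ∥ m = 3b 8b 36 36 36 ∥ 46 0a fa f8.
Inner hash: even-index sum = 425 mod 256 = 169; odd-index sum = 513 mod 256 = 1 → a9 01.
Outer input = (K'⊕opad) ∥ inner = 51 e1 5c 5c 5c ∥ a9 01.
Outer hash (tag): even-index sum = 266 mod 256 = 10; odd-index sum = 486 mod 256 = 230 → 0a e6.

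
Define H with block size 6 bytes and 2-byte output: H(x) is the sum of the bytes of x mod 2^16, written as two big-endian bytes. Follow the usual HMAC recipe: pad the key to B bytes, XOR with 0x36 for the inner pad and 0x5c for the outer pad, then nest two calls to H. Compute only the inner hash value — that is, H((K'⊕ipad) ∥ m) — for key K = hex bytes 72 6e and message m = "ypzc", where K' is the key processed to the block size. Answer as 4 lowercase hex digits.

033a

Key hex bytes 72 6e is 2 bytes ≤ B = 6; zero-pad to 6 bytes: K' = 72 6e 00 00 00 00.
K' ⊕ ipad = 44 58 36 36 36 36.
Inner input = 44 58 36 36 36 36 ∥ 79 70 7a 63.
Inner hash: sum = 68+88+54+54+54+54+121+112+122+99 = 826 → 03 3a.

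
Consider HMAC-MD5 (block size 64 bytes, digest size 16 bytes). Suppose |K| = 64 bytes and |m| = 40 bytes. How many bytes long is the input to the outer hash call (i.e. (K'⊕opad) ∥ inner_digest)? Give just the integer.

Key is 64 ≤ 64 bytes, zero-padded: |K'| = 64.
Outer input = (K'⊕opad) ∥ H(inner) → 64 + 16 = 80 bytes.

80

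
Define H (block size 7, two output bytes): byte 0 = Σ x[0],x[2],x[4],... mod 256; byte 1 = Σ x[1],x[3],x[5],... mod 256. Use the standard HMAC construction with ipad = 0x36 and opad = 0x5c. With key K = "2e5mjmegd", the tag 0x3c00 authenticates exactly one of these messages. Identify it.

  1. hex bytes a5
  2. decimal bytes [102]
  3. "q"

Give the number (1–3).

Key "2e5mjmegd" = 32 65 35 6d 6a 6d 65 67 64 is 9 bytes > B = 7, so hash it first: H(key) = 9a a6, then zero-pad to 7 bytes: K' = 9a a6 00 00 00 00 00.
K' ⊕ ipad = ac 90 36 36 36 36 36; K' ⊕ opad = c6 fa 5c 5c 5c 5c 5c.
m1: inner = H(ac 90 36 36 36 36 36 a5) = 4e a1; tag = H(c6 fa 5c 5c 5c 5c 5c 4e a1) = 7b00
m2: inner = H(ac 90 36 36 36 36 36 66) = 4e 62; tag = H(c6 fa 5c 5c 5c 5c 5c 4e 62) = 3c00 ← matches
m3: inner = H(ac 90 36 36 36 36 36 71) = 4e 6d; tag = H(c6 fa 5c 5c 5c 5c 5c 4e 6d) = 4700

2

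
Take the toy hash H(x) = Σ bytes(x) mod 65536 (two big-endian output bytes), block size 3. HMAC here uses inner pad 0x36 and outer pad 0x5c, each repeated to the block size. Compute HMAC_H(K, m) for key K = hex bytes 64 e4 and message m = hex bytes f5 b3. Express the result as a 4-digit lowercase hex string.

0151

Key hex bytes 64 e4 is 2 bytes ≤ B = 3; zero-pad to 3 bytes: K' = 64 e4 00.
K' ⊕ ipad = 52 d2 36.  K' ⊕ opad = 38 b8 5c.
Inner input = (K'⊕ipad) ∥ m = 52 d2 36 ∥ f5 b3.
Inner hash: sum = 82+210+54+245+179 = 770 → 03 02.
Outer input = (K'⊕opad) ∥ inner = 38 b8 5c ∥ 03 02.
Outer hash (tag): sum = 56+184+92+3+2 = 337 → 01 51.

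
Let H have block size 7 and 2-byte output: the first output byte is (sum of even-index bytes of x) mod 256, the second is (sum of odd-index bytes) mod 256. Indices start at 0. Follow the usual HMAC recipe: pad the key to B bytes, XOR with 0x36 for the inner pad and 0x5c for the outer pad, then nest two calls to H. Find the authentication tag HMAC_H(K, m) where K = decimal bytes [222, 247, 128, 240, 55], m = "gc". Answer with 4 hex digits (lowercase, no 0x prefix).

49eb

Key decimal bytes [222, 247, 128, 240, 55] = de f7 80 f0 37 is 5 bytes ≤ B = 7; zero-pad to 7 bytes: K' = de f7 80 f0 37 00 00.
K' ⊕ ipad = e8 c1 b6 c6 01 36 36.  K' ⊕ opad = 82 ab dc ac 6b 5c 5c.
Inner input = (K'⊕ipad) ∥ m = e8 c1 b6 c6 01 36 36 ∥ 67 63.
Inner hash: even-index sum = 568 mod 256 = 56; odd-index sum = 548 mod 256 = 36 → 38 24.
Outer input = (K'⊕opad) ∥ inner = 82 ab dc ac 6b 5c 5c ∥ 38 24.
Outer hash (tag): even-index sum = 585 mod 256 = 73; odd-index sum = 491 mod 256 = 235 → 49 eb.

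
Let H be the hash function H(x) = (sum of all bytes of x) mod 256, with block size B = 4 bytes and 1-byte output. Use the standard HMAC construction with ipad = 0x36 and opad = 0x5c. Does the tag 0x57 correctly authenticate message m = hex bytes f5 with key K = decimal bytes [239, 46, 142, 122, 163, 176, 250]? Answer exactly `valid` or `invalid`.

Key decimal bytes [239, 46, 142, 122, 163, 176, 250] = ef 2e 8e 7a a3 b0 fa is 7 bytes > B = 4, so hash it first: H(key) = 72, then zero-pad to 4 bytes: K' = 72 00 00 00.
K' ⊕ ipad = 44 36 36 36; K' ⊕ opad = 2e 5c 5c 5c.
Inner hash: sum = 68+54+54+54+245 = 475; mod 256 = 219 → db.
Outer hash (recomputed tag): sum = 46+92+92+92+219 = 541; mod 256 = 29 → 1d.
Recomputed tag = 1d; claimed = 57 → mismatch.

invalid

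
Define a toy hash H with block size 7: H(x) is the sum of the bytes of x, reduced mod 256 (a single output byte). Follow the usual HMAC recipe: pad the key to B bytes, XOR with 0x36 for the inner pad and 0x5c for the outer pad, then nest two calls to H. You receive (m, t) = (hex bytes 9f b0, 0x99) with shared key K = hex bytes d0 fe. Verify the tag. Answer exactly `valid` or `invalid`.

Key hex bytes d0 fe is 2 bytes ≤ B = 7; zero-pad to 7 bytes: K' = d0 fe 00 00 00 00 00.
K' ⊕ ipad = e6 c8 36 36 36 36 36; K' ⊕ opad = 8c a2 5c 5c 5c 5c 5c.
Inner hash: sum = 230+200+54+54+54+54+54+159+176 = 1035; mod 256 = 11 → 0b.
Outer hash (recomputed tag): sum = 140+162+92+92+92+92+92+11 = 773; mod 256 = 5 → 05.
Recomputed tag = 05; claimed = 99 → mismatch.

invalid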